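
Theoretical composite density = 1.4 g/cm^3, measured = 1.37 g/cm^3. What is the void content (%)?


Void% = (rho_theo - rho_actual)/rho_theo * 100 = (1.4 - 1.37)/1.4 * 100 = 2.14%

2.14%


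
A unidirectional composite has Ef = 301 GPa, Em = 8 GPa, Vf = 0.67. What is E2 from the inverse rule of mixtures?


1/E2 = Vf/Ef + (1-Vf)/Em = 0.67/301 + 0.33/8
E2 = 23.0 GPa

23.0 GPa


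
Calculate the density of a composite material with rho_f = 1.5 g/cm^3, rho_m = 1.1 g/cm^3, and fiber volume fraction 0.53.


rho_c = rho_f*Vf + rho_m*(1-Vf) = 1.5*0.53 + 1.1*0.47 = 1.312 g/cm^3

1.312 g/cm^3


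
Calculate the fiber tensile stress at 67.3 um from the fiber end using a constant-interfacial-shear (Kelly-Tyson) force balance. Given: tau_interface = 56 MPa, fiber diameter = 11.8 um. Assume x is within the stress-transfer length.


Force balance: sigma_f * (pi*d^2/4) = tau * (pi*d) * x  ->  sigma_f = 4 * tau * x / d
sigma_f = 4 * 56 * 67.3 / 11.8 = 1277.6 MPa

1277.6 MPa


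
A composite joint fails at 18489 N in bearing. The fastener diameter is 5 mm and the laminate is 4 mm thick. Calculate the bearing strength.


sigma_br = F/(d*h) = 18489/(5*4) = 924.5 MPa

924.5 MPa


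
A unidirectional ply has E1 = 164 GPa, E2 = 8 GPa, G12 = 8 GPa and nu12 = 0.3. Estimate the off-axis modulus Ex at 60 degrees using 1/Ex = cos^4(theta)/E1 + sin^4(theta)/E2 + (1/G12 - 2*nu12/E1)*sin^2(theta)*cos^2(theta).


cos^4(60) = 0.0625, sin^4(60) = 0.5625, sin^2(60)*cos^2(60) = 0.1875
1/G12 - 2*nu12/E1 = 1/8 - 2*0.3/164 = 0.121341 GPa^-1
1/Ex = 0.0625/164 + 0.5625/8 + 0.121341*0.1875 = 0.0934451 GPa^-1
Ex = 10.7 GPa

10.7 GPa


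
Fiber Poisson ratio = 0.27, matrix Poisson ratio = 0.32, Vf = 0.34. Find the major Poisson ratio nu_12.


nu_12 = nu_f*Vf + nu_m*(1-Vf) = 0.27*0.34 + 0.32*0.66 = 0.303

0.303


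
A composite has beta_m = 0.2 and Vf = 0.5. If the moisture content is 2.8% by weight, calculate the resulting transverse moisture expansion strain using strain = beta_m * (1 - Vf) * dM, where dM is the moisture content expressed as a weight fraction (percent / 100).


dM = 2.8/100 = 0.028
strain = beta_m * (1-Vf) * dM = 0.2 * 0.5 * 0.028 = 0.0028

0.0028


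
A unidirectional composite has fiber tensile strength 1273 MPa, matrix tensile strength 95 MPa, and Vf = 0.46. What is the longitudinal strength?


sigma_1 = sigma_f*Vf + sigma_m*(1-Vf) = 1273*0.46 + 95*0.54 = 636.9 MPa

636.9 MPa


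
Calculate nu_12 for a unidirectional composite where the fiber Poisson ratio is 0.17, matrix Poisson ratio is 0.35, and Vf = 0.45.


nu_12 = nu_f*Vf + nu_m*(1-Vf) = 0.17*0.45 + 0.35*0.55 = 0.269

0.269


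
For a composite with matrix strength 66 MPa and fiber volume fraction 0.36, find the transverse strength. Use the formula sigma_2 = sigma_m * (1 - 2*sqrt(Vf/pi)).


factor = 1 - 2*sqrt(0.36/pi) = 0.323
sigma_2 = 66 * 0.323 = 21.32 MPa

21.32 MPa


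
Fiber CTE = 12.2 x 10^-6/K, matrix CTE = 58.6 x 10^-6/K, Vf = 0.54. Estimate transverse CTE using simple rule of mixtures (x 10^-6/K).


alpha_2 = alpha_f*Vf + alpha_m*(1-Vf) = 12.2*0.54 + 58.6*0.46 = 33.5 x 10^-6/K

33.5 x 10^-6/K


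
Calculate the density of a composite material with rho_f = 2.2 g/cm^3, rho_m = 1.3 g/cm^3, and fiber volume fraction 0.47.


rho_c = rho_f*Vf + rho_m*(1-Vf) = 2.2*0.47 + 1.3*0.53 = 1.723 g/cm^3

1.723 g/cm^3


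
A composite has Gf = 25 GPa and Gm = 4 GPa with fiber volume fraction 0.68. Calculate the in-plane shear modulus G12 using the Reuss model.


1/G12 = Vf/Gf + (1-Vf)/Gm = 0.68/25 + 0.32/4
G12 = 9.33 GPa

9.33 GPa


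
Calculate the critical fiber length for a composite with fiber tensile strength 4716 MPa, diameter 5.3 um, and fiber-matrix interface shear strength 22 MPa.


Lc = sigma_f * d / (2 * tau_i) = 4716 * 5.3 / (2 * 22) = 568.1 um

568.1 um


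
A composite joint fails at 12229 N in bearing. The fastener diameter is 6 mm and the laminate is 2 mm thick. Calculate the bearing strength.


sigma_br = F/(d*h) = 12229/(6*2) = 1019.1 MPa

1019.1 MPa


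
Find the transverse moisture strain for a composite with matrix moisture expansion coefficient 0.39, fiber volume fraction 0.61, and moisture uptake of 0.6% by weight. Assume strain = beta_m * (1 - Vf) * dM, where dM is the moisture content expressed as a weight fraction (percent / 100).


dM = 0.6/100 = 0.006
strain = beta_m * (1-Vf) * dM = 0.39 * 0.39 * 0.006 = 0.0009126

0.0009126


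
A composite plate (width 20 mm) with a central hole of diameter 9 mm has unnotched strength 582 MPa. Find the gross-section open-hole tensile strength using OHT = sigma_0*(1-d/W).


OHT = sigma_0*(1-d/W) = 582*(1-9/20) = 320.1 MPa

320.1 MPa


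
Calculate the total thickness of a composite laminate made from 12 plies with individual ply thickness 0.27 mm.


h = n * t_ply = 12 * 0.27 = 3.24 mm

3.24 mm


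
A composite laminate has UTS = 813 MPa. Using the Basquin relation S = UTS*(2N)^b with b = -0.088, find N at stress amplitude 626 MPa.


N = 0.5 * (S/UTS)^(1/b) = 0.5 * (626/813)^(1/-0.088) = 9.7483 cycles

9.7483 cycles


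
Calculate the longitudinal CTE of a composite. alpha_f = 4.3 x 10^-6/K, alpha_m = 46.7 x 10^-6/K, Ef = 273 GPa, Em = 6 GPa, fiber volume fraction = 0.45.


E1 = Ef*Vf + Em*(1-Vf) = 126.15
alpha_1 = (alpha_f*Ef*Vf + alpha_m*Em*(1-Vf))/E1 = 5.41 x 10^-6/K

5.41 x 10^-6/K


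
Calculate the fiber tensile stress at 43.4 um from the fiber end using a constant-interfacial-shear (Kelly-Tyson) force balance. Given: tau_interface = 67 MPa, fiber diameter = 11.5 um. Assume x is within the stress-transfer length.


Force balance: sigma_f * (pi*d^2/4) = tau * (pi*d) * x  ->  sigma_f = 4 * tau * x / d
sigma_f = 4 * 67 * 43.4 / 11.5 = 1011.4 MPa

1011.4 MPa


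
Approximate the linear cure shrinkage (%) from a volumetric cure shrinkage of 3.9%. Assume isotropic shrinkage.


Linear shrinkage ≈ vol_shrink/3 = 3.9/3 = 1.3%

1.3%


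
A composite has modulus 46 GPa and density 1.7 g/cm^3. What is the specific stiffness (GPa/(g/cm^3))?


Specific stiffness = E/rho = 46/1.7 = 27.1 GPa/(g/cm^3)

27.1 GPa/(g/cm^3)


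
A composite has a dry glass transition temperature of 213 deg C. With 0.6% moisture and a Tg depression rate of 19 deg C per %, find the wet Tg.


Tg_wet = Tg_dry - k*moisture = 213 - 19*0.6 = 201.6 deg C

201.6 deg C


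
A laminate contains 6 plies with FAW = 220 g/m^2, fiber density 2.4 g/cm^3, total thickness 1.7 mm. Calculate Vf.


Vf = n * FAW / (rho_f * h * 1000) = 6 * 220 / (2.4 * 1.7 * 1000) = 0.3235

0.3235


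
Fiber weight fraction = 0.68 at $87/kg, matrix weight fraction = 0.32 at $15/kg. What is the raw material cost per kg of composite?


Cost = cost_f*Wf + cost_m*Wm = 87*0.68 + 15*0.32 = $63.96/kg

$63.96/kg


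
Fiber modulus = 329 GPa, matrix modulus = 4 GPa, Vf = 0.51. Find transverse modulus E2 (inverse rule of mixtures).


1/E2 = Vf/Ef + (1-Vf)/Em = 0.51/329 + 0.49/4
E2 = 8.06 GPa

8.06 GPa


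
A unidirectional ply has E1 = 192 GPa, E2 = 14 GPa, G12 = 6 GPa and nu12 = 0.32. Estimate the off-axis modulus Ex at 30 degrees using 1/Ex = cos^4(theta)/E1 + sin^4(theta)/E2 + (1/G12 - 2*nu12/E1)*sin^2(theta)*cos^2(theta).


cos^4(30) = 0.5625, sin^4(30) = 0.0625, sin^2(30)*cos^2(30) = 0.1875
1/G12 - 2*nu12/E1 = 1/6 - 2*0.32/192 = 0.163333 GPa^-1
1/Ex = 0.5625/192 + 0.0625/14 + 0.163333*0.1875 = 0.038019 GPa^-1
Ex = 26.3 GPa

26.3 GPa


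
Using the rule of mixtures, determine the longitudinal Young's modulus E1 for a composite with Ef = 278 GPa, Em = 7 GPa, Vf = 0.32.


E1 = Ef*Vf + Em*(1-Vf) = 278*0.32 + 7*0.68 = 93.72 GPa

93.72 GPa


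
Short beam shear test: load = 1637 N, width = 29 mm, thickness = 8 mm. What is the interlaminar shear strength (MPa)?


ILSS = 3F/(4bh) = 3*1637/(4*29*8) = 5.29 MPa

5.29 MPa


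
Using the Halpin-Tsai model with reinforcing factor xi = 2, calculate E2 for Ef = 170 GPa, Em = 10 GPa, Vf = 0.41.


eta = (Ef/Em - 1)/(Ef/Em + xi) = (17.0 - 1)/(17.0 + 2) = 0.8421
E2 = Em*(1+xi*eta*Vf)/(1-eta*Vf) = 25.82 GPa

25.82 GPa


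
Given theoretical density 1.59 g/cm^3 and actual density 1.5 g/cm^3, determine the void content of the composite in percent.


Void% = (rho_theo - rho_actual)/rho_theo * 100 = (1.59 - 1.5)/1.59 * 100 = 5.66%

5.66%


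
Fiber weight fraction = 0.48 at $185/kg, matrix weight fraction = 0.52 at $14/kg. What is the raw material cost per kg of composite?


Cost = cost_f*Wf + cost_m*Wm = 185*0.48 + 14*0.52 = $96.08/kg

$96.08/kg


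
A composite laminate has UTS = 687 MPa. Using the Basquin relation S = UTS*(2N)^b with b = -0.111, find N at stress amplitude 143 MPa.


N = 0.5 * (S/UTS)^(1/b) = 0.5 * (143/687)^(1/-0.111) = 691348.5045 cycles

691348.5045 cycles


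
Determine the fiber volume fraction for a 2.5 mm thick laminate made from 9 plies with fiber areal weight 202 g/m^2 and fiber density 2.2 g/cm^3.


Vf = n * FAW / (rho_f * h * 1000) = 9 * 202 / (2.2 * 2.5 * 1000) = 0.3305

0.3305


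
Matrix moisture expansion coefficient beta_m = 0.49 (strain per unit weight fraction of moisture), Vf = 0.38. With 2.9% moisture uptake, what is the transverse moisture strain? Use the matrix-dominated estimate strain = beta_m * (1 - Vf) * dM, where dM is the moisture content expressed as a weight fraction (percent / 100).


dM = 2.9/100 = 0.029
strain = beta_m * (1-Vf) * dM = 0.49 * 0.62 * 0.029 = 0.0088102

0.0088102


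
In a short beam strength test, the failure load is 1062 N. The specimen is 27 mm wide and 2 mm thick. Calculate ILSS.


ILSS = 3F/(4bh) = 3*1062/(4*27*2) = 14.75 MPa

14.75 MPa


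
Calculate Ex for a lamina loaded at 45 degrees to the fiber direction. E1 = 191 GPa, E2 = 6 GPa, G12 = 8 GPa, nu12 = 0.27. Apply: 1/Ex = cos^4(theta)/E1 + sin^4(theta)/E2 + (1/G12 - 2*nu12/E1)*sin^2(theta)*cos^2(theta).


cos^4(45) = 0.25, sin^4(45) = 0.25, sin^2(45)*cos^2(45) = 0.25
1/G12 - 2*nu12/E1 = 1/8 - 2*0.27/191 = 0.122173 GPa^-1
1/Ex = 0.25/191 + 0.25/6 + 0.122173*0.25 = 0.0735188 GPa^-1
Ex = 13.6 GPa

13.6 GPa


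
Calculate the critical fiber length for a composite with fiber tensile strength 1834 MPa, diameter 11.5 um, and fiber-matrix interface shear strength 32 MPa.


Lc = sigma_f * d / (2 * tau_i) = 1834 * 11.5 / (2 * 32) = 329.5 um

329.5 um


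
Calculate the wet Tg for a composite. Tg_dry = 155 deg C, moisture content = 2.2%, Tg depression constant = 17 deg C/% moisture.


Tg_wet = Tg_dry - k*moisture = 155 - 17*2.2 = 117.6 deg C

117.6 deg C


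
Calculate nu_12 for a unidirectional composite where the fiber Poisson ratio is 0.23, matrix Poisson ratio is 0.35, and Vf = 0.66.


nu_12 = nu_f*Vf + nu_m*(1-Vf) = 0.23*0.66 + 0.35*0.34 = 0.2708

0.2708


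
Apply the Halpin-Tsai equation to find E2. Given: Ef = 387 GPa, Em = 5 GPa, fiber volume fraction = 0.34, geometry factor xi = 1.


eta = (Ef/Em - 1)/(Ef/Em + xi) = (77.4 - 1)/(77.4 + 1) = 0.9745
E2 = Em*(1+xi*eta*Vf)/(1-eta*Vf) = 9.95 GPa

9.95 GPa


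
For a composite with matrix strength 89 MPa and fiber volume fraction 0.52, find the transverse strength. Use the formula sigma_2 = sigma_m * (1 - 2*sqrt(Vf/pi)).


factor = 1 - 2*sqrt(0.52/pi) = 0.1863
sigma_2 = 89 * 0.1863 = 16.58 MPa

16.58 MPa


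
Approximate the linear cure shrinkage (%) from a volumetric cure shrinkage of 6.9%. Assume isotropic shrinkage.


Linear shrinkage ≈ vol_shrink/3 = 6.9/3 = 2.3%

2.3%


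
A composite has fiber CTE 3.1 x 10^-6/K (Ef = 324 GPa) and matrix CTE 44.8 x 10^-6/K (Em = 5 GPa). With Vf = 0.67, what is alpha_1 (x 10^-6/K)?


E1 = Ef*Vf + Em*(1-Vf) = 218.73
alpha_1 = (alpha_f*Ef*Vf + alpha_m*Em*(1-Vf))/E1 = 3.41 x 10^-6/K

3.41 x 10^-6/K


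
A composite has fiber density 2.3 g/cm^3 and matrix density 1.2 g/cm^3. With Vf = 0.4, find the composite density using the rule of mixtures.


rho_c = rho_f*Vf + rho_m*(1-Vf) = 2.3*0.4 + 1.2*0.6 = 1.64 g/cm^3

1.64 g/cm^3


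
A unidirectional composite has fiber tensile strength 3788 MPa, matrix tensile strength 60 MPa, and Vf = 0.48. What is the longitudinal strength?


sigma_1 = sigma_f*Vf + sigma_m*(1-Vf) = 3788*0.48 + 60*0.52 = 1849.4 MPa

1849.4 MPa


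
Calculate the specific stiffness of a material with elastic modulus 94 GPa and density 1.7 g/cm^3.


Specific stiffness = E/rho = 94/1.7 = 55.3 GPa/(g/cm^3)

55.3 GPa/(g/cm^3)


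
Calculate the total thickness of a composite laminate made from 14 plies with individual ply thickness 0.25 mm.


h = n * t_ply = 14 * 0.25 = 3.5 mm

3.5 mm


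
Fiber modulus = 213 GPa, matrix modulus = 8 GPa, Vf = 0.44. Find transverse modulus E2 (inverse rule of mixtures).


1/E2 = Vf/Ef + (1-Vf)/Em = 0.44/213 + 0.56/8
E2 = 13.88 GPa

13.88 GPa


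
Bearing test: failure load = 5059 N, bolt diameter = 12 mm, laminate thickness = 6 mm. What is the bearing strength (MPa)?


sigma_br = F/(d*h) = 5059/(12*6) = 70.3 MPa

70.3 MPa


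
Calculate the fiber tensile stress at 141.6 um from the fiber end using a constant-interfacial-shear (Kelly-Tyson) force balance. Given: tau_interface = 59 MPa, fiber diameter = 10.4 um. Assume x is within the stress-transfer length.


Force balance: sigma_f * (pi*d^2/4) = tau * (pi*d) * x  ->  sigma_f = 4 * tau * x / d
sigma_f = 4 * 59 * 141.6 / 10.4 = 3213.2 MPa

3213.2 MPa


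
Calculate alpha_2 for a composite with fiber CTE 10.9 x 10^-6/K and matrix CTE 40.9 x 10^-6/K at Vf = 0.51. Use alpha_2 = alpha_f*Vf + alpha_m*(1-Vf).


alpha_2 = alpha_f*Vf + alpha_m*(1-Vf) = 10.9*0.51 + 40.9*0.49 = 25.6 x 10^-6/K

25.6 x 10^-6/K


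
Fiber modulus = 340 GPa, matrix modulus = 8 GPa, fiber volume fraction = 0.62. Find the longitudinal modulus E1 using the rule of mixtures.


E1 = Ef*Vf + Em*(1-Vf) = 340*0.62 + 8*0.38 = 213.84 GPa

213.84 GPa


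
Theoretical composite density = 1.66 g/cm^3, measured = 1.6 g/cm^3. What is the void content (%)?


Void% = (rho_theo - rho_actual)/rho_theo * 100 = (1.66 - 1.6)/1.66 * 100 = 3.61%

3.61%


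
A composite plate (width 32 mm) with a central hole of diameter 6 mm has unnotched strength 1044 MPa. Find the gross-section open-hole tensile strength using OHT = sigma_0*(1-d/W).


OHT = sigma_0*(1-d/W) = 1044*(1-6/32) = 848.3 MPa

848.3 MPa


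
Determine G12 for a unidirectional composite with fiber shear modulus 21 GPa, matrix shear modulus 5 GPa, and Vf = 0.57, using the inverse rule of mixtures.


1/G12 = Vf/Gf + (1-Vf)/Gm = 0.57/21 + 0.43/5
G12 = 8.84 GPa

8.84 GPa


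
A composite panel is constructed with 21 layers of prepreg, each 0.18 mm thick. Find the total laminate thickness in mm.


h = n * t_ply = 21 * 0.18 = 3.78 mm

3.78 mm


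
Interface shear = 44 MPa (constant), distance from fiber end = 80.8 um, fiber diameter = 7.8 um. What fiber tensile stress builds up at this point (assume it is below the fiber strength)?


Force balance: sigma_f * (pi*d^2/4) = tau * (pi*d) * x  ->  sigma_f = 4 * tau * x / d
sigma_f = 4 * 44 * 80.8 / 7.8 = 1823.2 MPa

1823.2 MPa


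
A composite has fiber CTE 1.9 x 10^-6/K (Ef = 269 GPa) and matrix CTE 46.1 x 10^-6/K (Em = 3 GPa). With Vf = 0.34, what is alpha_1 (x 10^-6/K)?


E1 = Ef*Vf + Em*(1-Vf) = 93.44
alpha_1 = (alpha_f*Ef*Vf + alpha_m*Em*(1-Vf))/E1 = 2.84 x 10^-6/K

2.84 x 10^-6/K


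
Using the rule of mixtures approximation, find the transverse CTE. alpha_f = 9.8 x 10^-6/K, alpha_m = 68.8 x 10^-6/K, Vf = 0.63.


alpha_2 = alpha_f*Vf + alpha_m*(1-Vf) = 9.8*0.63 + 68.8*0.37 = 31.6 x 10^-6/K

31.6 x 10^-6/K


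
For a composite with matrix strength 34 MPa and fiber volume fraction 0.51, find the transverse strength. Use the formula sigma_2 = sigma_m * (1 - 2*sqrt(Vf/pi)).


factor = 1 - 2*sqrt(0.51/pi) = 0.1942
sigma_2 = 34 * 0.1942 = 6.6 MPa

6.6 MPa


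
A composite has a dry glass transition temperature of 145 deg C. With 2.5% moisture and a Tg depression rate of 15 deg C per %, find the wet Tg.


Tg_wet = Tg_dry - k*moisture = 145 - 15*2.5 = 107.5 deg C

107.5 deg C


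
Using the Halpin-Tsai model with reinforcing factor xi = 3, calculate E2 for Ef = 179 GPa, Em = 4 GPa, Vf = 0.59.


eta = (Ef/Em - 1)/(Ef/Em + xi) = (44.75 - 1)/(44.75 + 3) = 0.9162
E2 = Em*(1+xi*eta*Vf)/(1-eta*Vf) = 22.83 GPa

22.83 GPa


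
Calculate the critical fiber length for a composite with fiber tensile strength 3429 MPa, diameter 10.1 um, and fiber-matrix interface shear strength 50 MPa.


Lc = sigma_f * d / (2 * tau_i) = 3429 * 10.1 / (2 * 50) = 346.3 um

346.3 um


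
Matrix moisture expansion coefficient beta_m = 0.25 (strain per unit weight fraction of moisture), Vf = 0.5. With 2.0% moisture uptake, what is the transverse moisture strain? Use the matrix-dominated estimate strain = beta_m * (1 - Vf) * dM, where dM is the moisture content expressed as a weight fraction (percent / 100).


dM = 2.0/100 = 0.02
strain = beta_m * (1-Vf) * dM = 0.25 * 0.5 * 0.02 = 0.0025

0.0025


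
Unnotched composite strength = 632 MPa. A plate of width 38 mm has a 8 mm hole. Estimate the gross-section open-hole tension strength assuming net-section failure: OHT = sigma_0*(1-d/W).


OHT = sigma_0*(1-d/W) = 632*(1-8/38) = 498.9 MPa

498.9 MPa


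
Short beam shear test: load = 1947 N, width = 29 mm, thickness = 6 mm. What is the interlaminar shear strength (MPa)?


ILSS = 3F/(4bh) = 3*1947/(4*29*6) = 8.39 MPa

8.39 MPa


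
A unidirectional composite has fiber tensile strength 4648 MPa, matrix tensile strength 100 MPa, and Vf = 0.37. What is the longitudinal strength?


sigma_1 = sigma_f*Vf + sigma_m*(1-Vf) = 4648*0.37 + 100*0.63 = 1782.8 MPa

1782.8 MPa


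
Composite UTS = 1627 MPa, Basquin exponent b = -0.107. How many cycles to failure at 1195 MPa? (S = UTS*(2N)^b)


N = 0.5 * (S/UTS)^(1/b) = 0.5 * (1195/1627)^(1/-0.107) = 8.9431 cycles

8.9431 cycles


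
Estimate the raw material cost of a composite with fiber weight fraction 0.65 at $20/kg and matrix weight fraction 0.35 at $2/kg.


Cost = cost_f*Wf + cost_m*Wm = 20*0.65 + 2*0.35 = $13.7/kg

$13.7/kg


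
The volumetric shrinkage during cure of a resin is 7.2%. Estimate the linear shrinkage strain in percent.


Linear shrinkage ≈ vol_shrink/3 = 7.2/3 = 2.4%

2.4%


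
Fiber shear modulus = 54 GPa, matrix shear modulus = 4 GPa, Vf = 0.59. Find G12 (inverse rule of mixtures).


1/G12 = Vf/Gf + (1-Vf)/Gm = 0.59/54 + 0.41/4
G12 = 8.82 GPa

8.82 GPa


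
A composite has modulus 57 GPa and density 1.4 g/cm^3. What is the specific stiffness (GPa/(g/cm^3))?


Specific stiffness = E/rho = 57/1.4 = 40.7 GPa/(g/cm^3)

40.7 GPa/(g/cm^3)


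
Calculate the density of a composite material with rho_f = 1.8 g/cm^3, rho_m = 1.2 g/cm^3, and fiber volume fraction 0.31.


rho_c = rho_f*Vf + rho_m*(1-Vf) = 1.8*0.31 + 1.2*0.69 = 1.386 g/cm^3

1.386 g/cm^3


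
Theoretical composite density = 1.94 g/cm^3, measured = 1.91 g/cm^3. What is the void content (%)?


Void% = (rho_theo - rho_actual)/rho_theo * 100 = (1.94 - 1.91)/1.94 * 100 = 1.55%

1.55%


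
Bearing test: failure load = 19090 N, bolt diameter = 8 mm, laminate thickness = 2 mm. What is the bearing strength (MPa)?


sigma_br = F/(d*h) = 19090/(8*2) = 1193.1 MPa

1193.1 MPa


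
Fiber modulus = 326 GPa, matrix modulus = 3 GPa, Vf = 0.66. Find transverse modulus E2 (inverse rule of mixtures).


1/E2 = Vf/Ef + (1-Vf)/Em = 0.66/326 + 0.34/3
E2 = 8.67 GPa

8.67 GPa


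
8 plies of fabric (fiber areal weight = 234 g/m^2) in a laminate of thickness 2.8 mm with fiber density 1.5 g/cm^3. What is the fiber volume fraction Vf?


Vf = n * FAW / (rho_f * h * 1000) = 8 * 234 / (1.5 * 2.8 * 1000) = 0.4457

0.4457


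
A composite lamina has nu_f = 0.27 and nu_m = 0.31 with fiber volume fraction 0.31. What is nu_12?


nu_12 = nu_f*Vf + nu_m*(1-Vf) = 0.27*0.31 + 0.31*0.69 = 0.2976

0.2976


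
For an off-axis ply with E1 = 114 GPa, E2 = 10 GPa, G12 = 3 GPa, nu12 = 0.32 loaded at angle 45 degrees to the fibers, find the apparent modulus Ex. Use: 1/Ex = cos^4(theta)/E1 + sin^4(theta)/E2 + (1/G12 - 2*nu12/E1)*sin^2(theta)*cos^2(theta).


cos^4(45) = 0.25, sin^4(45) = 0.25, sin^2(45)*cos^2(45) = 0.25
1/G12 - 2*nu12/E1 = 1/3 - 2*0.32/114 = 0.327719 GPa^-1
1/Ex = 0.25/114 + 0.25/10 + 0.327719*0.25 = 0.1091228 GPa^-1
Ex = 9.16 GPa

9.16 GPa


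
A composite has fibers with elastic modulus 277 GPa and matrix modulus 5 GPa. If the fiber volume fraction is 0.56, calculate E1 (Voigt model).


E1 = Ef*Vf + Em*(1-Vf) = 277*0.56 + 5*0.44 = 157.32 GPa

157.32 GPa


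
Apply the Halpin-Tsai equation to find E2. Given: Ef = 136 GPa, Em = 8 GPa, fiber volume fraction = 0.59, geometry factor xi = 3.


eta = (Ef/Em - 1)/(Ef/Em + xi) = (17.0 - 1)/(17.0 + 3) = 0.8
E2 = Em*(1+xi*eta*Vf)/(1-eta*Vf) = 36.61 GPa

36.61 GPa


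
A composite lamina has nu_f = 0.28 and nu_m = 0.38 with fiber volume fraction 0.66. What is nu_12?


nu_12 = nu_f*Vf + nu_m*(1-Vf) = 0.28*0.66 + 0.38*0.34 = 0.314

0.314


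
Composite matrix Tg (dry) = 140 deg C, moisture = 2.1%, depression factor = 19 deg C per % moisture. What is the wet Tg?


Tg_wet = Tg_dry - k*moisture = 140 - 19*2.1 = 100.1 deg C

100.1 deg C


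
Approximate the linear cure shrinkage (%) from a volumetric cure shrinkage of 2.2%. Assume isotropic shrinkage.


Linear shrinkage ≈ vol_shrink/3 = 2.2/3 = 0.733%

0.733%


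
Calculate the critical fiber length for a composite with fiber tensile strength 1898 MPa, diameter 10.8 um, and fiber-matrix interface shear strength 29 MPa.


Lc = sigma_f * d / (2 * tau_i) = 1898 * 10.8 / (2 * 29) = 353.4 um

353.4 um


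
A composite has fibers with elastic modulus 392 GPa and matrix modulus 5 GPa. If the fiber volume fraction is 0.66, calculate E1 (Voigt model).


E1 = Ef*Vf + Em*(1-Vf) = 392*0.66 + 5*0.34 = 260.42 GPa

260.42 GPa


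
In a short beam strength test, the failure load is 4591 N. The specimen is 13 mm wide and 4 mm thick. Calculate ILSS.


ILSS = 3F/(4bh) = 3*4591/(4*13*4) = 66.22 MPa

66.22 MPa


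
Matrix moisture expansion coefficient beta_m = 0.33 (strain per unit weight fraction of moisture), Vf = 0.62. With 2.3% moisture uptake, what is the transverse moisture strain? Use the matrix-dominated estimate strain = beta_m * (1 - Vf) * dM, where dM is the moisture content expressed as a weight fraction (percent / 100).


dM = 2.3/100 = 0.023
strain = beta_m * (1-Vf) * dM = 0.33 * 0.38 * 0.023 = 0.0028842

0.0028842


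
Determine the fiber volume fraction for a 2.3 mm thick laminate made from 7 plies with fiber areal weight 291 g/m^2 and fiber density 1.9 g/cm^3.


Vf = n * FAW / (rho_f * h * 1000) = 7 * 291 / (1.9 * 2.3 * 1000) = 0.4661

0.4661


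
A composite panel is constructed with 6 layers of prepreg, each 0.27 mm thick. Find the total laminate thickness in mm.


h = n * t_ply = 6 * 0.27 = 1.62 mm

1.62 mm


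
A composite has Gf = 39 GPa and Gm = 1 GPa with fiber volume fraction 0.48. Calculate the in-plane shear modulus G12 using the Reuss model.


1/G12 = Vf/Gf + (1-Vf)/Gm = 0.48/39 + 0.52/1
G12 = 1.88 GPa

1.88 GPa


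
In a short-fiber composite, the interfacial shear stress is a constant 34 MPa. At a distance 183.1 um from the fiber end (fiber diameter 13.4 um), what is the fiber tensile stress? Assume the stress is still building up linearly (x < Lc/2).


Force balance: sigma_f * (pi*d^2/4) = tau * (pi*d) * x  ->  sigma_f = 4 * tau * x / d
sigma_f = 4 * 34 * 183.1 / 13.4 = 1858.3 MPa

1858.3 MPa


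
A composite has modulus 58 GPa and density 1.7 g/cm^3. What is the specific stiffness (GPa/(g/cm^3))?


Specific stiffness = E/rho = 58/1.7 = 34.1 GPa/(g/cm^3)

34.1 GPa/(g/cm^3)


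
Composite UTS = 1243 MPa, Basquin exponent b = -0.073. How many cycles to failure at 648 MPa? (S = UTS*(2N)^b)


N = 0.5 * (S/UTS)^(1/b) = 0.5 * (648/1243)^(1/-0.073) = 3751.9700 cycles

3751.9700 cycles


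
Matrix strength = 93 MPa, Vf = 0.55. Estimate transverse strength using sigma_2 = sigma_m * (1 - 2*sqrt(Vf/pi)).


factor = 1 - 2*sqrt(0.55/pi) = 0.1632
sigma_2 = 93 * 0.1632 = 15.17 MPa

15.17 MPa


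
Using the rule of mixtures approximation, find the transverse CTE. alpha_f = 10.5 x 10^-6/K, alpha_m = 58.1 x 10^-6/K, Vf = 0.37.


alpha_2 = alpha_f*Vf + alpha_m*(1-Vf) = 10.5*0.37 + 58.1*0.63 = 40.5 x 10^-6/K

40.5 x 10^-6/K


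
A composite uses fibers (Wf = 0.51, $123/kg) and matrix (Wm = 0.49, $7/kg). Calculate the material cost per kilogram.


Cost = cost_f*Wf + cost_m*Wm = 123*0.51 + 7*0.49 = $66.16/kg

$66.16/kg


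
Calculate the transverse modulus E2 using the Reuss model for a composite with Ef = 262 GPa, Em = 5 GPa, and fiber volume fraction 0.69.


1/E2 = Vf/Ef + (1-Vf)/Em = 0.69/262 + 0.31/5
E2 = 15.47 GPa

15.47 GPa


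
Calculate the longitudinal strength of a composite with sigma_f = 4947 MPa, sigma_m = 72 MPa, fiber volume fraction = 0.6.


sigma_1 = sigma_f*Vf + sigma_m*(1-Vf) = 4947*0.6 + 72*0.4 = 2997.0 MPa

2997.0 MPa


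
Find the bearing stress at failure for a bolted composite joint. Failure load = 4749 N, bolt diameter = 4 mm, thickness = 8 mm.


sigma_br = F/(d*h) = 4749/(4*8) = 148.4 MPa

148.4 MPa


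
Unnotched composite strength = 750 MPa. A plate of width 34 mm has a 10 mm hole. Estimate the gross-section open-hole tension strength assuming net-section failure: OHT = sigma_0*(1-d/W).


OHT = sigma_0*(1-d/W) = 750*(1-10/34) = 529.4 MPa

529.4 MPa


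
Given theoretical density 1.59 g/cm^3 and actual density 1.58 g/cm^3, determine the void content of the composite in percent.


Void% = (rho_theo - rho_actual)/rho_theo * 100 = (1.59 - 1.58)/1.59 * 100 = 0.63%

0.63%


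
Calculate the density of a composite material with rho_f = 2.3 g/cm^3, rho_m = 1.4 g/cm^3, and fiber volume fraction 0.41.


rho_c = rho_f*Vf + rho_m*(1-Vf) = 2.3*0.41 + 1.4*0.59 = 1.769 g/cm^3

1.769 g/cm^3


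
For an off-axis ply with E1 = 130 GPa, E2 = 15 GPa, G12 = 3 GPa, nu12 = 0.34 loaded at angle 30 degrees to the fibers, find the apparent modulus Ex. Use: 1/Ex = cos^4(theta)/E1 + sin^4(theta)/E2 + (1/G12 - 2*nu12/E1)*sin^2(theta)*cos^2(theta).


cos^4(30) = 0.5625, sin^4(30) = 0.0625, sin^2(30)*cos^2(30) = 0.1875
1/G12 - 2*nu12/E1 = 1/3 - 2*0.34/130 = 0.328103 GPa^-1
1/Ex = 0.5625/130 + 0.0625/15 + 0.328103*0.1875 = 0.0700128 GPa^-1
Ex = 14.28 GPa

14.28 GPa


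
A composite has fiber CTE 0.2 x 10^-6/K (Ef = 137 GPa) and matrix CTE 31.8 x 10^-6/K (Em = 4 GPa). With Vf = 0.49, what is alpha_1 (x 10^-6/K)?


E1 = Ef*Vf + Em*(1-Vf) = 69.17
alpha_1 = (alpha_f*Ef*Vf + alpha_m*Em*(1-Vf))/E1 = 1.13 x 10^-6/K

1.13 x 10^-6/K


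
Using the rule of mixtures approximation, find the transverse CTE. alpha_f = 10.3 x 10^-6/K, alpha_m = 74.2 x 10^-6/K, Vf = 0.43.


alpha_2 = alpha_f*Vf + alpha_m*(1-Vf) = 10.3*0.43 + 74.2*0.57 = 46.7 x 10^-6/K

46.7 x 10^-6/K


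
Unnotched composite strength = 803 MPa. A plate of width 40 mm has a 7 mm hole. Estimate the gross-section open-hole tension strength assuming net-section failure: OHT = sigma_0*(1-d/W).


OHT = sigma_0*(1-d/W) = 803*(1-7/40) = 662.5 MPa

662.5 MPa


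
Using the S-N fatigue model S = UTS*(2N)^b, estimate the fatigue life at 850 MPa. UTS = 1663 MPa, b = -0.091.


N = 0.5 * (S/UTS)^(1/b) = 0.5 * (850/1663)^(1/-0.091) = 797.9461 cycles

797.9461 cycles


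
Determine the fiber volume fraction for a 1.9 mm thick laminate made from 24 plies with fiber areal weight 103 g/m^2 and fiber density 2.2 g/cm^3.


Vf = n * FAW / (rho_f * h * 1000) = 24 * 103 / (2.2 * 1.9 * 1000) = 0.5914

0.5914


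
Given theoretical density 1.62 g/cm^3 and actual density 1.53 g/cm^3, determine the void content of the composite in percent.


Void% = (rho_theo - rho_actual)/rho_theo * 100 = (1.62 - 1.53)/1.62 * 100 = 5.56%

5.56%


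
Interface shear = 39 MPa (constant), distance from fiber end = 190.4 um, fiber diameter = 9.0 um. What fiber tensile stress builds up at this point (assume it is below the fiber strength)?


Force balance: sigma_f * (pi*d^2/4) = tau * (pi*d) * x  ->  sigma_f = 4 * tau * x / d
sigma_f = 4 * 39 * 190.4 / 9.0 = 3300.3 MPa

3300.3 MPa


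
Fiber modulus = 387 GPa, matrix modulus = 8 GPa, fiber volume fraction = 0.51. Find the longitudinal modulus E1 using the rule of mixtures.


E1 = Ef*Vf + Em*(1-Vf) = 387*0.51 + 8*0.49 = 201.29 GPa

201.29 GPa


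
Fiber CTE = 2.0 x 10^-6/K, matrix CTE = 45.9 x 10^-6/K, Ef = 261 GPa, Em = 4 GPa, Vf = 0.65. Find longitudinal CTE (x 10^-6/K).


E1 = Ef*Vf + Em*(1-Vf) = 171.05
alpha_1 = (alpha_f*Ef*Vf + alpha_m*Em*(1-Vf))/E1 = 2.36 x 10^-6/K

2.36 x 10^-6/K


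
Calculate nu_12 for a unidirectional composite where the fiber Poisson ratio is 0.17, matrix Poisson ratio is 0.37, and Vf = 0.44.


nu_12 = nu_f*Vf + nu_m*(1-Vf) = 0.17*0.44 + 0.37*0.56 = 0.282

0.282


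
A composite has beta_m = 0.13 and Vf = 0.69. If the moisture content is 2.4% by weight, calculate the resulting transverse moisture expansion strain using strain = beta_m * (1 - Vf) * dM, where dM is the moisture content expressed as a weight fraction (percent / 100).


dM = 2.4/100 = 0.024
strain = beta_m * (1-Vf) * dM = 0.13 * 0.31 * 0.024 = 0.0009672

0.0009672


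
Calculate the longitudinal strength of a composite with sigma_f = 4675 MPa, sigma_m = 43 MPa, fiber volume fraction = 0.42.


sigma_1 = sigma_f*Vf + sigma_m*(1-Vf) = 4675*0.42 + 43*0.58 = 1988.4 MPa

1988.4 MPa


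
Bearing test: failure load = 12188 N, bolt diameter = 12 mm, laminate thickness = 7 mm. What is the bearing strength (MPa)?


sigma_br = F/(d*h) = 12188/(12*7) = 145.1 MPa

145.1 MPa


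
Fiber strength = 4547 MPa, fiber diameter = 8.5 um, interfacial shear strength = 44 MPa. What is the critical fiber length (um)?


Lc = sigma_f * d / (2 * tau_i) = 4547 * 8.5 / (2 * 44) = 439.2 um

439.2 um


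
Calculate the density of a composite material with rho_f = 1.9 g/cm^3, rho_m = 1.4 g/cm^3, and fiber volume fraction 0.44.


rho_c = rho_f*Vf + rho_m*(1-Vf) = 1.9*0.44 + 1.4*0.56 = 1.62 g/cm^3

1.62 g/cm^3


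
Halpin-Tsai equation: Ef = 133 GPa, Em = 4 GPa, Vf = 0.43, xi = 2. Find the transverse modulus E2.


eta = (Ef/Em - 1)/(Ef/Em + xi) = (33.25 - 1)/(33.25 + 2) = 0.9149
E2 = Em*(1+xi*eta*Vf)/(1-eta*Vf) = 11.78 GPa

11.78 GPa


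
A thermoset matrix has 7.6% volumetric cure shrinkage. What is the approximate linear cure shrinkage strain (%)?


Linear shrinkage ≈ vol_shrink/3 = 7.6/3 = 2.533%

2.533%


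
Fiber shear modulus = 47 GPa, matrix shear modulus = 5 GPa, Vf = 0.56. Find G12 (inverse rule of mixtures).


1/G12 = Vf/Gf + (1-Vf)/Gm = 0.56/47 + 0.44/5
G12 = 10.01 GPa

10.01 GPa


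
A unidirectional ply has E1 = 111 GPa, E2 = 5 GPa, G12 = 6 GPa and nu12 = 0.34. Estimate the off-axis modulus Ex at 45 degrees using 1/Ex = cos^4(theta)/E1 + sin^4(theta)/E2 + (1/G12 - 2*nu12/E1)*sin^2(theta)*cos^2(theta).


cos^4(45) = 0.25, sin^4(45) = 0.25, sin^2(45)*cos^2(45) = 0.25
1/G12 - 2*nu12/E1 = 1/6 - 2*0.34/111 = 0.160541 GPa^-1
1/Ex = 0.25/111 + 0.25/5 + 0.160541*0.25 = 0.0923874 GPa^-1
Ex = 10.82 GPa

10.82 GPa


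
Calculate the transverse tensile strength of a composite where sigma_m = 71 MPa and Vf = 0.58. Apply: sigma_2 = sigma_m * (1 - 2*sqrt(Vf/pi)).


factor = 1 - 2*sqrt(0.58/pi) = 0.1407
sigma_2 = 71 * 0.1407 = 9.99 MPa

9.99 MPa


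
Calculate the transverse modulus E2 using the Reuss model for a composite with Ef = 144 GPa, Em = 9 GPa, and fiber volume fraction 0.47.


1/E2 = Vf/Ef + (1-Vf)/Em = 0.47/144 + 0.53/9
E2 = 16.09 GPa

16.09 GPa


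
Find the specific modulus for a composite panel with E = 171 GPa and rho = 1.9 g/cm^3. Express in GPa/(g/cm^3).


Specific stiffness = E/rho = 171/1.9 = 90.0 GPa/(g/cm^3)

90.0 GPa/(g/cm^3)


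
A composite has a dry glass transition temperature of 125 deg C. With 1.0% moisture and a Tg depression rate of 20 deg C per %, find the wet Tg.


Tg_wet = Tg_dry - k*moisture = 125 - 20*1.0 = 105.0 deg C

105.0 deg C


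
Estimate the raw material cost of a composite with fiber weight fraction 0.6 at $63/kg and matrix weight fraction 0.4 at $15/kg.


Cost = cost_f*Wf + cost_m*Wm = 63*0.6 + 15*0.4 = $43.8/kg

$43.8/kg


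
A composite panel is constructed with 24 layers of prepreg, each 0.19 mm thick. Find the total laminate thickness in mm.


h = n * t_ply = 24 * 0.19 = 4.56 mm

4.56 mm


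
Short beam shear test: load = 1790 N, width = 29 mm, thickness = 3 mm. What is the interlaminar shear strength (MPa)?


ILSS = 3F/(4bh) = 3*1790/(4*29*3) = 15.43 MPa

15.43 MPa


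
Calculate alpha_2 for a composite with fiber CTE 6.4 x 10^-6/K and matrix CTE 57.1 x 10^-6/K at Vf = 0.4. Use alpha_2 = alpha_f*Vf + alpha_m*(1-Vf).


alpha_2 = alpha_f*Vf + alpha_m*(1-Vf) = 6.4*0.4 + 57.1*0.6 = 36.8 x 10^-6/K

36.8 x 10^-6/K


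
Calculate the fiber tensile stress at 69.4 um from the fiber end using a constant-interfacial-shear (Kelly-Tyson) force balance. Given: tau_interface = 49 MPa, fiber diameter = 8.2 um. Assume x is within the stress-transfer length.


Force balance: sigma_f * (pi*d^2/4) = tau * (pi*d) * x  ->  sigma_f = 4 * tau * x / d
sigma_f = 4 * 49 * 69.4 / 8.2 = 1658.8 MPa

1658.8 MPa


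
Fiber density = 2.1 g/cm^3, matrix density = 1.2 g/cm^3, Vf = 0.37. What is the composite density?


rho_c = rho_f*Vf + rho_m*(1-Vf) = 2.1*0.37 + 1.2*0.63 = 1.533 g/cm^3

1.533 g/cm^3


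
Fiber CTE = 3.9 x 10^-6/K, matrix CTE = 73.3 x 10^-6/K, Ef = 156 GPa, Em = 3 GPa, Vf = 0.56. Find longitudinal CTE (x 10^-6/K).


E1 = Ef*Vf + Em*(1-Vf) = 88.68
alpha_1 = (alpha_f*Ef*Vf + alpha_m*Em*(1-Vf))/E1 = 4.93 x 10^-6/K

4.93 x 10^-6/K


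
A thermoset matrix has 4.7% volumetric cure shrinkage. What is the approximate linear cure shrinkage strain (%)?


Linear shrinkage ≈ vol_shrink/3 = 4.7/3 = 1.567%

1.567%


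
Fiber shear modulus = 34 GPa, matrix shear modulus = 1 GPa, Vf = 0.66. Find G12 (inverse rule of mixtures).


1/G12 = Vf/Gf + (1-Vf)/Gm = 0.66/34 + 0.34/1
G12 = 2.78 GPa

2.78 GPa


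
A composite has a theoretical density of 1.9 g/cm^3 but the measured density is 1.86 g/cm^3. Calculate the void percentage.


Void% = (rho_theo - rho_actual)/rho_theo * 100 = (1.9 - 1.86)/1.9 * 100 = 2.11%

2.11%


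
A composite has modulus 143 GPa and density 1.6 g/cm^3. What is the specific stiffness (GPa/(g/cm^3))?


Specific stiffness = E/rho = 143/1.6 = 89.4 GPa/(g/cm^3)

89.4 GPa/(g/cm^3)


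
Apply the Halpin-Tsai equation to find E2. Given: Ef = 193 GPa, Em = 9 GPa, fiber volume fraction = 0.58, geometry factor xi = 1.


eta = (Ef/Em - 1)/(Ef/Em + xi) = (21.4444 - 1)/(21.4444 + 1) = 0.9109
E2 = Em*(1+xi*eta*Vf)/(1-eta*Vf) = 29.16 GPa

29.16 GPa


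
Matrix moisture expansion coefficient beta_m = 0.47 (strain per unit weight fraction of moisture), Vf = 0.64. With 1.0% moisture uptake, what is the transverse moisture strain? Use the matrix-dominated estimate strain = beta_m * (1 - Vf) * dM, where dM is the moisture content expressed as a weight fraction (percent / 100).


dM = 1.0/100 = 0.01
strain = beta_m * (1-Vf) * dM = 0.47 * 0.36 * 0.01 = 0.001692

0.001692


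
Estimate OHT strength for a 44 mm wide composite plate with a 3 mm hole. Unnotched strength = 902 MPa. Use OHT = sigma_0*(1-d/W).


OHT = sigma_0*(1-d/W) = 902*(1-3/44) = 840.5 MPa

840.5 MPa


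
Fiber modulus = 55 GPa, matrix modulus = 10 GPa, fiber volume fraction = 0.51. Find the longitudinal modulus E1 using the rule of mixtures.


E1 = Ef*Vf + Em*(1-Vf) = 55*0.51 + 10*0.49 = 32.95 GPa

32.95 GPa


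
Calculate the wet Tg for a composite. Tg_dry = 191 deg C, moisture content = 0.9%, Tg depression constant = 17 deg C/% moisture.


Tg_wet = Tg_dry - k*moisture = 191 - 17*0.9 = 175.7 deg C

175.7 deg C


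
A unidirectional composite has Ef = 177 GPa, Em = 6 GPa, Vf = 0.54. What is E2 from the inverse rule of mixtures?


1/E2 = Vf/Ef + (1-Vf)/Em = 0.54/177 + 0.46/6
E2 = 12.54 GPa

12.54 GPa


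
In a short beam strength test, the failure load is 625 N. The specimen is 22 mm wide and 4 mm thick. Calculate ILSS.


ILSS = 3F/(4bh) = 3*625/(4*22*4) = 5.33 MPa

5.33 MPa


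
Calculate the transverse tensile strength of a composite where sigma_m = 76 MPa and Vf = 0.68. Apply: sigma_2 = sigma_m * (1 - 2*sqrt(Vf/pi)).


factor = 1 - 2*sqrt(0.68/pi) = 0.0695
sigma_2 = 76 * 0.0695 = 5.28 MPa

5.28 MPa


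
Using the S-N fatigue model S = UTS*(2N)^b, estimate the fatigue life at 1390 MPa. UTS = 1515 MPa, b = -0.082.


N = 0.5 * (S/UTS)^(1/b) = 0.5 * (1390/1515)^(1/-0.082) = 1.4290 cycles

1.4290 cycles


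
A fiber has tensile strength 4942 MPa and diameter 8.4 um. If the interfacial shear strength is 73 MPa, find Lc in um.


Lc = sigma_f * d / (2 * tau_i) = 4942 * 8.4 / (2 * 73) = 284.3 um

284.3 um


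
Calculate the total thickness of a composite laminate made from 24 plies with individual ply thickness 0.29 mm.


h = n * t_ply = 24 * 0.29 = 6.96 mm

6.96 mm


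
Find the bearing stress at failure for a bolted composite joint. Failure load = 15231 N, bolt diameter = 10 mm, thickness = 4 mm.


sigma_br = F/(d*h) = 15231/(10*4) = 380.8 MPa

380.8 MPa


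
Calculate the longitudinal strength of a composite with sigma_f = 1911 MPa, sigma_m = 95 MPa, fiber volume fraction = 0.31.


sigma_1 = sigma_f*Vf + sigma_m*(1-Vf) = 1911*0.31 + 95*0.69 = 658.0 MPa

658.0 MPa


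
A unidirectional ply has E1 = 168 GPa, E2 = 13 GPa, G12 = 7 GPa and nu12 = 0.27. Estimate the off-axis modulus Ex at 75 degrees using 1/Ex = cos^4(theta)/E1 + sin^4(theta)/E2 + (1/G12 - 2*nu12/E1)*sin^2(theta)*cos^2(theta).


cos^4(75) = 0.004487, sin^4(75) = 0.870513, sin^2(75)*cos^2(75) = 0.0625
1/G12 - 2*nu12/E1 = 1/7 - 2*0.27/168 = 0.139643 GPa^-1
1/Ex = 0.004487/168 + 0.870513/13 + 0.139643*0.0625 = 0.0757169 GPa^-1
Ex = 13.21 GPa

13.21 GPa


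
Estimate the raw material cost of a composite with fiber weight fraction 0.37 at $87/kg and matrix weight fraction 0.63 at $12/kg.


Cost = cost_f*Wf + cost_m*Wm = 87*0.37 + 12*0.63 = $39.75/kg

$39.75/kg


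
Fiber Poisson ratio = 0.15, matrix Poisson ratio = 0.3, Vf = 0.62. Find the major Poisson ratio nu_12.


nu_12 = nu_f*Vf + nu_m*(1-Vf) = 0.15*0.62 + 0.3*0.38 = 0.207

0.207


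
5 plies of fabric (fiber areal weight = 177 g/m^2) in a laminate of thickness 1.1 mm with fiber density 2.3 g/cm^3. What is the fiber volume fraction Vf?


Vf = n * FAW / (rho_f * h * 1000) = 5 * 177 / (2.3 * 1.1 * 1000) = 0.3498

0.3498


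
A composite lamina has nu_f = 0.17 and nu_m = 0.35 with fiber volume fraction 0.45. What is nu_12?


nu_12 = nu_f*Vf + nu_m*(1-Vf) = 0.17*0.45 + 0.35*0.55 = 0.269

0.269


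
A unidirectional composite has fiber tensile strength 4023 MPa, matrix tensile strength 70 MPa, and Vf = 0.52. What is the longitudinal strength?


sigma_1 = sigma_f*Vf + sigma_m*(1-Vf) = 4023*0.52 + 70*0.48 = 2125.6 MPa

2125.6 MPa


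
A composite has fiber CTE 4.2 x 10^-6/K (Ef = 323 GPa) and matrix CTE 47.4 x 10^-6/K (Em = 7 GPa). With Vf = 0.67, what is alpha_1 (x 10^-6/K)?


E1 = Ef*Vf + Em*(1-Vf) = 218.72
alpha_1 = (alpha_f*Ef*Vf + alpha_m*Em*(1-Vf))/E1 = 4.66 x 10^-6/K

4.66 x 10^-6/K


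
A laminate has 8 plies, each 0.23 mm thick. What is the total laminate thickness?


h = n * t_ply = 8 * 0.23 = 1.84 mm

1.84 mm


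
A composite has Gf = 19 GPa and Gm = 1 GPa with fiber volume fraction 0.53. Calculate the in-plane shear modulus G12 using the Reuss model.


1/G12 = Vf/Gf + (1-Vf)/Gm = 0.53/19 + 0.47/1
G12 = 2.01 GPa

2.01 GPa


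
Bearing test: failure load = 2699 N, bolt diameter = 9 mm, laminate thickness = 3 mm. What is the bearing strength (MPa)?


sigma_br = F/(d*h) = 2699/(9*3) = 100.0 MPa

100.0 MPa
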